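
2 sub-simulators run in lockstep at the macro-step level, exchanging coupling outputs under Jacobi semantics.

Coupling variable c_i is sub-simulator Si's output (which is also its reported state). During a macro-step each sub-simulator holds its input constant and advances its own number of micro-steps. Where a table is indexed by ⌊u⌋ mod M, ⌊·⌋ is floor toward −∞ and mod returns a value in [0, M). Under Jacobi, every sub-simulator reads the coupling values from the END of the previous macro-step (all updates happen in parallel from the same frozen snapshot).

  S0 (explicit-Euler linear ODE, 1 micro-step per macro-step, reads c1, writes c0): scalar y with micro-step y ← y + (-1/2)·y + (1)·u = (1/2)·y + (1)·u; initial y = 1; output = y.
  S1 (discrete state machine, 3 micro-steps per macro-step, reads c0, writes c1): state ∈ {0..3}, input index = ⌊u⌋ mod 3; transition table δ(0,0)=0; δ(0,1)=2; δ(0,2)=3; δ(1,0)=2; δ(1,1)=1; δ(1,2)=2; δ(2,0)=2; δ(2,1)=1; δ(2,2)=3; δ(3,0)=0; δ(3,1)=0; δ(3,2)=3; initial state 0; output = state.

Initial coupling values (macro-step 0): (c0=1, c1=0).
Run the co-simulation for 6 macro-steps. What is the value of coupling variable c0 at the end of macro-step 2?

c0 at macro-step 2 = 5/4

macro 1: S0 reads c1=0 → after 1×micro: 1/2; S1 reads c0=1 → after 3×micro: 1 ⇒ (c0=1/2, c1=1)
macro 2: S0 reads c1=1 → after 1×micro: 5/4; S1 reads c0=1/2 → after 3×micro: 2 ⇒ (c0=5/4, c1=2)
macro 3: S0 reads c1=2 → after 1×micro: 21/8; S1 reads c0=5/4 → after 3×micro: 1 ⇒ (c0=21/8, c1=1)
macro 4: S0 reads c1=1 → after 1×micro: 37/16; S1 reads c0=21/8 → after 3×micro: 3 ⇒ (c0=37/16, c1=3)
macro 5: S0 reads c1=3 → after 1×micro: 133/32; S1 reads c0=37/16 → after 3×micro: 3 ⇒ (c0=133/32, c1=3)
macro 6: S0 reads c1=3 → after 1×micro: 325/64; S1 reads c0=133/32 → after 3×micro: 1 ⇒ (c0=325/64, c1=1)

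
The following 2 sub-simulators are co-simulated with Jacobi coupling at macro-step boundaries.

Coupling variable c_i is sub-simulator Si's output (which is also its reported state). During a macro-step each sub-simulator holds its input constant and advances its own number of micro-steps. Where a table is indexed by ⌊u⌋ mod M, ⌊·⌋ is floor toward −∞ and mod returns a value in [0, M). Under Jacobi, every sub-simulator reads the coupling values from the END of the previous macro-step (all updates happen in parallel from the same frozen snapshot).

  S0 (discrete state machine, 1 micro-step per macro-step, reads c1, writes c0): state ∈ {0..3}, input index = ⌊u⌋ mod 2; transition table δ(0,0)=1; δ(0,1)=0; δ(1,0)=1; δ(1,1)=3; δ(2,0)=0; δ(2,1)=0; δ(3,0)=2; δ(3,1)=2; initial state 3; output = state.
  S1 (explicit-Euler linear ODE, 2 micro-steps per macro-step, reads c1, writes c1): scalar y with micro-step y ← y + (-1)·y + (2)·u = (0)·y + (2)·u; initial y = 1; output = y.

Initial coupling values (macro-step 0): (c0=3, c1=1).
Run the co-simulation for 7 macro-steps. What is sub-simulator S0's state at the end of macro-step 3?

macro 1: S0 reads c1=1 → after 1×micro: 2; S1 reads c1=1 → after 2×micro: 2 ⇒ (c0=2, c1=2)
macro 2: S0 reads c1=2 → after 1×micro: 0; S1 reads c1=2 → after 2×micro: 4 ⇒ (c0=0, c1=4)
macro 3: S0 reads c1=4 → after 1×micro: 1; S1 reads c1=4 → after 2×micro: 8 ⇒ (c0=1, c1=8)
macro 4: S0 reads c1=8 → after 1×micro: 1; S1 reads c1=8 → after 2×micro: 16 ⇒ (c0=1, c1=16)
macro 5: S0 reads c1=16 → after 1×micro: 1; S1 reads c1=16 → after 2×micro: 32 ⇒ (c0=1, c1=32)
macro 6: S0 reads c1=32 → after 1×micro: 1; S1 reads c1=32 → after 2×micro: 64 ⇒ (c0=1, c1=64)
macro 7: S0 reads c1=64 → after 1×micro: 1; S1 reads c1=64 → after 2×micro: 128 ⇒ (c0=1, c1=128)

S0 state at macro-step 3 = 1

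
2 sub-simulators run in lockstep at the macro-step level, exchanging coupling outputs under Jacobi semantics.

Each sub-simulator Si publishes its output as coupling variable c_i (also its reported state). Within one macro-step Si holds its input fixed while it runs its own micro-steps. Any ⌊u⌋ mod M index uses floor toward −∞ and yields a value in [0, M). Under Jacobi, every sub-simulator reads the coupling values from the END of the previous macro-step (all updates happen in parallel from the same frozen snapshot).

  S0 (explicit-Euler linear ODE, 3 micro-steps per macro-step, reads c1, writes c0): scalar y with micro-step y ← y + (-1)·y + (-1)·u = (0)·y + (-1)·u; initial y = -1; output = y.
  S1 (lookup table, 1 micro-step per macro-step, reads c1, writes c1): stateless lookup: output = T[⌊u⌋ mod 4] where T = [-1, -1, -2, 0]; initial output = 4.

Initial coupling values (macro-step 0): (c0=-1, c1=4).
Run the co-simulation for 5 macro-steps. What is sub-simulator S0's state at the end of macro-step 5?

macro 1: S0 reads c1=4 → after 3×micro: -4; S1 reads c1=4 → after 1×micro: -1 ⇒ (c0=-4, c1=-1)
macro 2: S0 reads c1=-1 → after 3×micro: 1; S1 reads c1=-1 → after 1×micro: 0 ⇒ (c0=1, c1=0)
macro 3: S0 reads c1=0 → after 3×micro: 0; S1 reads c1=0 → after 1×micro: -1 ⇒ (c0=0, c1=-1)
macro 4: S0 reads c1=-1 → after 3×micro: 1; S1 reads c1=-1 → after 1×micro: 0 ⇒ (c0=1, c1=0)
macro 5: S0 reads c1=0 → after 3×micro: 0; S1 reads c1=0 → after 1×micro: -1 ⇒ (c0=0, c1=-1)

S0 state at macro-step 5 = 0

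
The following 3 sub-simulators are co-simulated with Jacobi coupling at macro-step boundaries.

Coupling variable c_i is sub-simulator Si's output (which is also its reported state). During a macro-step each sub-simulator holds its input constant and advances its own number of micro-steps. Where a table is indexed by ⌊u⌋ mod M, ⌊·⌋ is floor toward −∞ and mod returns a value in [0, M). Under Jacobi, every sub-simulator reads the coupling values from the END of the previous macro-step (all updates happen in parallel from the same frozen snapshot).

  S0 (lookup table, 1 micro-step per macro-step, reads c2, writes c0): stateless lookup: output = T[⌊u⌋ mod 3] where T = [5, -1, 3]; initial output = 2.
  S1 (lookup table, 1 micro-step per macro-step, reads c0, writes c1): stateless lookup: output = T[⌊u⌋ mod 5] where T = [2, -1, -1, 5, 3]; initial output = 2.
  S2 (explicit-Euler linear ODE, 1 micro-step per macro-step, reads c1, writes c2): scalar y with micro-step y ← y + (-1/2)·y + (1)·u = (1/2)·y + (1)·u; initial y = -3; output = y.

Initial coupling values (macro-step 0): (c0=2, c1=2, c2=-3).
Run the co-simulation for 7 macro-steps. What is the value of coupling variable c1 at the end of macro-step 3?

macro 1: S0 reads c2=-3 → after 1×micro: 5; S1 reads c0=2 → after 1×micro: -1; S2 reads c1=2 → after 1×micro: 1/2 ⇒ (c0=5, c1=-1, c2=1/2)
macro 2: S0 reads c2=1/2 → after 1×micro: 5; S1 reads c0=5 → after 1×micro: 2; S2 reads c1=-1 → after 1×micro: -3/4 ⇒ (c0=5, c1=2, c2=-3/4)
macro 3: S0 reads c2=-3/4 → after 1×micro: 3; S1 reads c0=5 → after 1×micro: 2; S2 reads c1=2 → after 1×micro: 13/8 ⇒ (c0=3, c1=2, c2=13/8)
macro 4: S0 reads c2=13/8 → after 1×micro: -1; S1 reads c0=3 → after 1×micro: 5; S2 reads c1=2 → after 1×micro: 45/16 ⇒ (c0=-1, c1=5, c2=45/16)
macro 5: S0 reads c2=45/16 → after 1×micro: 3; S1 reads c0=-1 → after 1×micro: 3; S2 reads c1=5 → after 1×micro: 205/32 ⇒ (c0=3, c1=3, c2=205/32)
macro 6: S0 reads c2=205/32 → after 1×micro: 5; S1 reads c0=3 → after 1×micro: 5; S2 reads c1=3 → after 1×micro: 397/64 ⇒ (c0=5, c1=5, c2=397/64)
macro 7: S0 reads c2=397/64 → after 1×micro: 5; S1 reads c0=5 → after 1×micro: 2; S2 reads c1=5 → after 1×micro: 1037/128 ⇒ (c0=5, c1=2, c2=1037/128)

c1 at macro-step 3 = 2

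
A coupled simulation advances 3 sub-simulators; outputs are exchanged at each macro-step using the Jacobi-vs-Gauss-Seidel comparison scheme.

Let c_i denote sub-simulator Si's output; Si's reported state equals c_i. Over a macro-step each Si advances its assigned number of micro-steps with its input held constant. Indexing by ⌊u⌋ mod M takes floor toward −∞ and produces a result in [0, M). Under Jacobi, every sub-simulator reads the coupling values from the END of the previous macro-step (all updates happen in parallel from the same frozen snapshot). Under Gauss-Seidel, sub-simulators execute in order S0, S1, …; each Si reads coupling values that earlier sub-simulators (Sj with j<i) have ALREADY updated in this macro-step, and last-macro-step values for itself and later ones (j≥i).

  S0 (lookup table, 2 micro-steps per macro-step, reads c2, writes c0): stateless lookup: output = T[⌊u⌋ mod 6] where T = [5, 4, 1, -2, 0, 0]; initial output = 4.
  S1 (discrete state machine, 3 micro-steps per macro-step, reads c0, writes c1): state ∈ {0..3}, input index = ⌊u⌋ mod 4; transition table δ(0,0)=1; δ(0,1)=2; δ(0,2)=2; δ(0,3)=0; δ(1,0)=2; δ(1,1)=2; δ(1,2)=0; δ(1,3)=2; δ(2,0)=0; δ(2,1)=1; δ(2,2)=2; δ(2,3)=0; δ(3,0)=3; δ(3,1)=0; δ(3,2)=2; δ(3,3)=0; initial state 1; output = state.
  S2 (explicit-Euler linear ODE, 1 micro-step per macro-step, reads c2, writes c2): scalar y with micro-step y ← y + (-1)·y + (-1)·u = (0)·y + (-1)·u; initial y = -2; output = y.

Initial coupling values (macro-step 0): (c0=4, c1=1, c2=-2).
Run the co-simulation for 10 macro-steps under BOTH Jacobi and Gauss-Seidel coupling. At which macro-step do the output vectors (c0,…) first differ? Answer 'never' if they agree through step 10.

[Jacobi] macro 1: S0 reads c2=-2 → after 2×micro: 0; S1 reads c0=4 → after 3×micro: 1; S2 reads c2=-2 → after 1×micro: 2 ⇒ (c0=0, c1=1, c2=2)
[Jacobi] macro 2: S0 reads c2=2 → after 2×micro: 1; S1 reads c0=0 → after 3×micro: 1; S2 reads c2=2 → after 1×micro: -2 ⇒ (c0=1, c1=1, c2=-2)
[Jacobi] macro 3: S0 reads c2=-2 → after 2×micro: 0; S1 reads c0=1 → after 3×micro: 2; S2 reads c2=-2 → after 1×micro: 2 ⇒ (c0=0, c1=2, c2=2)
[Jacobi] macro 4: S0 reads c2=2 → after 2×micro: 1; S1 reads c0=0 → after 3×micro: 2; S2 reads c2=2 → after 1×micro: -2 ⇒ (c0=1, c1=2, c2=-2)
[Jacobi] macro 5: S0 reads c2=-2 → after 2×micro: 0; S1 reads c0=1 → after 3×micro: 1; S2 reads c2=-2 → after 1×micro: 2 ⇒ (c0=0, c1=1, c2=2)
[Jacobi] macro 6: S0 reads c2=2 → after 2×micro: 1; S1 reads c0=0 → after 3×micro: 1; S2 reads c2=2 → after 1×micro: -2 ⇒ (c0=1, c1=1, c2=-2)
[Jacobi] macro 7: S0 reads c2=-2 → after 2×micro: 0; S1 reads c0=1 → after 3×micro: 2; S2 reads c2=-2 → after 1×micro: 2 ⇒ (c0=0, c1=2, c2=2)
[Jacobi] macro 8: S0 reads c2=2 → after 2×micro: 1; S1 reads c0=0 → after 3×micro: 2; S2 reads c2=2 → after 1×micro: -2 ⇒ (c0=1, c1=2, c2=-2)
[Jacobi] macro 9: S0 reads c2=-2 → after 2×micro: 0; S1 reads c0=1 → after 3×micro: 1; S2 reads c2=-2 → after 1×micro: 2 ⇒ (c0=0, c1=1, c2=2)
[Jacobi] macro 10: S0 reads c2=2 → after 2×micro: 1; S1 reads c0=0 → after 3×micro: 1; S2 reads c2=2 → after 1×micro: -2 ⇒ (c0=1, c1=1, c2=-2)
[Gauss-Seidel] macro 1: S0 reads c2=-2 → after 2×micro: 0; S1 reads c0=0 → after 3×micro: 1; S2 reads c2=-2 → after 1×micro: 2 ⇒ (c0=0, c1=1, c2=2)
[Gauss-Seidel] macro 2: S0 reads c2=2 → after 2×micro: 1; S1 reads c0=1 → after 3×micro: 2; S2 reads c2=2 → after 1×micro: -2 ⇒ (c0=1, c1=2, c2=-2)
[Gauss-Seidel] macro 3: S0 reads c2=-2 → after 2×micro: 0; S1 reads c0=0 → after 3×micro: 2; S2 reads c2=-2 → after 1×micro: 2 ⇒ (c0=0, c1=2, c2=2)
[Gauss-Seidel] macro 4: S0 reads c2=2 → after 2×micro: 1; S1 reads c0=1 → after 3×micro: 1; S2 reads c2=2 → after 1×micro: -2 ⇒ (c0=1, c1=1, c2=-2)
[Gauss-Seidel] macro 5: S0 reads c2=-2 → after 2×micro: 0; S1 reads c0=0 → after 3×micro: 1; S2 reads c2=-2 → after 1×micro: 2 ⇒ (c0=0, c1=1, c2=2)
[Gauss-Seidel] macro 6: S0 reads c2=2 → after 2×micro: 1; S1 reads c0=1 → after 3×micro: 2; S2 reads c2=2 → after 1×micro: -2 ⇒ (c0=1, c1=2, c2=-2)
[Gauss-Seidel] macro 7: S0 reads c2=-2 → after 2×micro: 0; S1 reads c0=0 → after 3×micro: 2; S2 reads c2=-2 → after 1×micro: 2 ⇒ (c0=0, c1=2, c2=2)
[Gauss-Seidel] macro 8: S0 reads c2=2 → after 2×micro: 1; S1 reads c0=1 → after 3×micro: 1; S2 reads c2=2 → after 1×micro: -2 ⇒ (c0=1, c1=1, c2=-2)
[Gauss-Seidel] macro 9: S0 reads c2=-2 → after 2×micro: 0; S1 reads c0=0 → after 3×micro: 1; S2 reads c2=-2 → after 1×micro: 2 ⇒ (c0=0, c1=1, c2=2)
[Gauss-Seidel] macro 10: S0 reads c2=2 → after 2×micro: 1; S1 reads c0=1 → after 3×micro: 2; S2 reads c2=2 → after 1×micro: -2 ⇒ (c0=1, c1=2, c2=-2)

first divergence at macro-step: 2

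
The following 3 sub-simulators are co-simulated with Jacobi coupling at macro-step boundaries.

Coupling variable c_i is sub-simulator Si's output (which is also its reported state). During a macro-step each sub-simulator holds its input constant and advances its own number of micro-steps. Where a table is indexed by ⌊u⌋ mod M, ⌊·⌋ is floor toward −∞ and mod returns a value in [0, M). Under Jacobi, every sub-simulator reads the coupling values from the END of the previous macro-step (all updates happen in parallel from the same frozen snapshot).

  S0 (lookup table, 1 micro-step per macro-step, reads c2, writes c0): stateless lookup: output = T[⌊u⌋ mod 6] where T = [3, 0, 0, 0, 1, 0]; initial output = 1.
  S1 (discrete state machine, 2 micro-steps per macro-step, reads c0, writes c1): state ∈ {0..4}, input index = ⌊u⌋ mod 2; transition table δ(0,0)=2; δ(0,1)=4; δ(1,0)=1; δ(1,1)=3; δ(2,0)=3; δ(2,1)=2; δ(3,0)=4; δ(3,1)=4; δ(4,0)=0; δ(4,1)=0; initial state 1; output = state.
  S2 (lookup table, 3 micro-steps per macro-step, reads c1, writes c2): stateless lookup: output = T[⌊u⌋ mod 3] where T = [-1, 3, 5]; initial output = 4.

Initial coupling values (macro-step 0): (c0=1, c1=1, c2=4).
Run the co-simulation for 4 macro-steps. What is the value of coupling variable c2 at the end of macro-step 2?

c2 at macro-step 2 = 3

macro 1: S0 reads c2=4 → after 1×micro: 1; S1 reads c0=1 → after 2×micro: 4; S2 reads c1=1 → after 3×micro: 3 ⇒ (c0=1, c1=4, c2=3)
macro 2: S0 reads c2=3 → after 1×micro: 0; S1 reads c0=1 → after 2×micro: 4; S2 reads c1=4 → after 3×micro: 3 ⇒ (c0=0, c1=4, c2=3)
macro 3: S0 reads c2=3 → after 1×micro: 0; S1 reads c0=0 → after 2×micro: 2; S2 reads c1=4 → after 3×micro: 3 ⇒ (c0=0, c1=2, c2=3)
macro 4: S0 reads c2=3 → after 1×micro: 0; S1 reads c0=0 → after 2×micro: 4; S2 reads c1=2 → after 3×micro: 5 ⇒ (c0=0, c1=4, c2=5)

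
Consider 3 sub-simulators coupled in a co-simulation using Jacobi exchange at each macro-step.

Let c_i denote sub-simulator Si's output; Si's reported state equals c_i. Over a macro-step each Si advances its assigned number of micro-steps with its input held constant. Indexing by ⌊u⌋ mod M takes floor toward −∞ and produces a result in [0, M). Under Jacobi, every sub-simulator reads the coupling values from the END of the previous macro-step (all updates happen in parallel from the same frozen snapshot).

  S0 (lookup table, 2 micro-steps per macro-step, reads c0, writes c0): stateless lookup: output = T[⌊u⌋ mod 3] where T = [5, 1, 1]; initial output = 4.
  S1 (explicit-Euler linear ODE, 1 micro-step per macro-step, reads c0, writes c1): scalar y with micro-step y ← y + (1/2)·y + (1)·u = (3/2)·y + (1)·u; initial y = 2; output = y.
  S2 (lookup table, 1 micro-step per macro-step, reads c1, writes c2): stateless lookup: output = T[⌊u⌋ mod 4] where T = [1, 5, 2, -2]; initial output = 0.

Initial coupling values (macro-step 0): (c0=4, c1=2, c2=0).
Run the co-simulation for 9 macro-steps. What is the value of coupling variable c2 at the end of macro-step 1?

macro 1: S0 reads c0=4 → after 2×micro: 1; S1 reads c0=4 → after 1×micro: 7; S2 reads c1=2 → after 1×micro: 2 ⇒ (c0=1, c1=7, c2=2)
macro 2: S0 reads c0=1 → after 2×micro: 1; S1 reads c0=1 → after 1×micro: 23/2; S2 reads c1=7 → after 1×micro: -2 ⇒ (c0=1, c1=23/2, c2=-2)
macro 3: S0 reads c0=1 → after 2×micro: 1; S1 reads c0=1 → after 1×micro: 73/4; S2 reads c1=23/2 → after 1×micro: -2 ⇒ (c0=1, c1=73/4, c2=-2)
macro 4: S0 reads c0=1 → after 2×micro: 1; S1 reads c0=1 → after 1×micro: 227/8; S2 reads c1=73/4 → after 1×micro: 2 ⇒ (c0=1, c1=227/8, c2=2)
macro 5: S0 reads c0=1 → after 2×micro: 1; S1 reads c0=1 → after 1×micro: 697/16; S2 reads c1=227/8 → after 1×micro: 1 ⇒ (c0=1, c1=697/16, c2=1)
macro 6: S0 reads c0=1 → after 2×micro: 1; S1 reads c0=1 → after 1×micro: 2123/32; S2 reads c1=697/16 → after 1×micro: -2 ⇒ (c0=1, c1=2123/32, c2=-2)
macro 7: S0 reads c0=1 → after 2×micro: 1; S1 reads c0=1 → after 1×micro: 6433/64; S2 reads c1=2123/32 → after 1×micro: 2 ⇒ (c0=1, c1=6433/64, c2=2)
macro 8: S0 reads c0=1 → after 2×micro: 1; S1 reads c0=1 → after 1×micro: 19427/128; S2 reads c1=6433/64 → after 1×micro: 1 ⇒ (c0=1, c1=19427/128, c2=1)
macro 9: S0 reads c0=1 → after 2×micro: 1; S1 reads c0=1 → after 1×micro: 58537/256; S2 reads c1=19427/128 → after 1×micro: -2 ⇒ (c0=1, c1=58537/256, c2=-2)

c2 at macro-step 1 = 2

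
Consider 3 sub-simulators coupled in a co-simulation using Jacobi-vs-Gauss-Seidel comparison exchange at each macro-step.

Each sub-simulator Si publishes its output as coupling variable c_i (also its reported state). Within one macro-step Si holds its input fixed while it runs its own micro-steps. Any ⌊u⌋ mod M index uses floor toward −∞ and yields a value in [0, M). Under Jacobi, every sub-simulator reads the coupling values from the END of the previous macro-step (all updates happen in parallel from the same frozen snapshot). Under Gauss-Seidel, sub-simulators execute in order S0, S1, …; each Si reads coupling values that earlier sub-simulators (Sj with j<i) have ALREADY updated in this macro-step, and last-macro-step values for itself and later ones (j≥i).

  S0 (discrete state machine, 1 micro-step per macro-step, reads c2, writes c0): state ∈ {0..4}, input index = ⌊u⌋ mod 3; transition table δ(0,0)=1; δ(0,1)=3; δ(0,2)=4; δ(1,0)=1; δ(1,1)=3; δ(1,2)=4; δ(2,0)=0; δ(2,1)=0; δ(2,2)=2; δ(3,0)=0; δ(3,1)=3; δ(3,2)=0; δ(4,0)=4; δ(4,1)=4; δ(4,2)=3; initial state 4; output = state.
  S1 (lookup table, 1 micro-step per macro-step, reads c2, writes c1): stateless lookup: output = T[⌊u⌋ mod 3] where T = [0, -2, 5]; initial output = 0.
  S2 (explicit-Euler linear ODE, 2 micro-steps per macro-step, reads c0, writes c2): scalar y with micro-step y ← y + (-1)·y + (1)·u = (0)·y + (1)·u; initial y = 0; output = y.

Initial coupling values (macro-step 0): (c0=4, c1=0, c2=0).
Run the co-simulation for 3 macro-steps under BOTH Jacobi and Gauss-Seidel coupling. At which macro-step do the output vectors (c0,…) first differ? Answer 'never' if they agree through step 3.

first divergence at macro-step: never

[Jacobi] macro 1: S0 reads c2=0 → after 1×micro: 4; S1 reads c2=0 → after 1×micro: 0; S2 reads c0=4 → after 2×micro: 4 ⇒ (c0=4, c1=0, c2=4)
[Jacobi] macro 2: S0 reads c2=4 → after 1×micro: 4; S1 reads c2=4 → after 1×micro: -2; S2 reads c0=4 → after 2×micro: 4 ⇒ (c0=4, c1=-2, c2=4)
[Jacobi] macro 3: S0 reads c2=4 → after 1×micro: 4; S1 reads c2=4 → after 1×micro: -2; S2 reads c0=4 → after 2×micro: 4 ⇒ (c0=4, c1=-2, c2=4)
[Gauss-Seidel] macro 1: S0 reads c2=0 → after 1×micro: 4; S1 reads c2=0 → after 1×micro: 0; S2 reads c0=4 → after 2×micro: 4 ⇒ (c0=4, c1=0, c2=4)
[Gauss-Seidel] macro 2: S0 reads c2=4 → after 1×micro: 4; S1 reads c2=4 → after 1×micro: -2; S2 reads c0=4 → after 2×micro: 4 ⇒ (c0=4, c1=-2, c2=4)
[Gauss-Seidel] macro 3: S0 reads c2=4 → after 1×micro: 4; S1 reads c2=4 → after 1×micro: -2; S2 reads c0=4 → after 2×micro: 4 ⇒ (c0=4, c1=-2, c2=4)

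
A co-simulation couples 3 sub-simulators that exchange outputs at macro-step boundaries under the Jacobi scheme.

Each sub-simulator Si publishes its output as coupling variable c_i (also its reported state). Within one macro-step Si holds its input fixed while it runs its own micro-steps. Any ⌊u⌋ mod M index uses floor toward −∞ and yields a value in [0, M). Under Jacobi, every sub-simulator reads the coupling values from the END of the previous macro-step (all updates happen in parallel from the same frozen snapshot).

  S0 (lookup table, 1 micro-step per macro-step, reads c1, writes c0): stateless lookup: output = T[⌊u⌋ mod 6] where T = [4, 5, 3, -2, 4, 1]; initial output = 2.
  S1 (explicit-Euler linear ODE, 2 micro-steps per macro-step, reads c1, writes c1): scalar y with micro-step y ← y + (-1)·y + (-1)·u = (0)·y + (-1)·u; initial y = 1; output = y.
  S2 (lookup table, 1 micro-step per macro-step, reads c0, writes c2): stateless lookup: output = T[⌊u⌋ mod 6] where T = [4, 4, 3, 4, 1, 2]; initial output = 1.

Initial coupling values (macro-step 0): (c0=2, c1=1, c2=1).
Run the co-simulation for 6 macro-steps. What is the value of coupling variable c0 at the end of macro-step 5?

macro 1: S0 reads c1=1 → after 1×micro: 5; S1 reads c1=1 → after 2×micro: -1; S2 reads c0=2 → after 1×micro: 3 ⇒ (c0=5, c1=-1, c2=3)
macro 2: S0 reads c1=-1 → after 1×micro: 1; S1 reads c1=-1 → after 2×micro: 1; S2 reads c0=5 → after 1×micro: 2 ⇒ (c0=1, c1=1, c2=2)
macro 3: S0 reads c1=1 → after 1×micro: 5; S1 reads c1=1 → after 2×micro: -1; S2 reads c0=1 → after 1×micro: 4 ⇒ (c0=5, c1=-1, c2=4)
macro 4: S0 reads c1=-1 → after 1×micro: 1; S1 reads c1=-1 → after 2×micro: 1; S2 reads c0=5 → after 1×micro: 2 ⇒ (c0=1, c1=1, c2=2)
macro 5: S0 reads c1=1 → after 1×micro: 5; S1 reads c1=1 → after 2×micro: -1; S2 reads c0=1 → after 1×micro: 4 ⇒ (c0=5, c1=-1, c2=4)
macro 6: S0 reads c1=-1 → after 1×micro: 1; S1 reads c1=-1 → after 2×micro: 1; S2 reads c0=5 → after 1×micro: 2 ⇒ (c0=1, c1=1, c2=2)

c0 at macro-step 5 = 5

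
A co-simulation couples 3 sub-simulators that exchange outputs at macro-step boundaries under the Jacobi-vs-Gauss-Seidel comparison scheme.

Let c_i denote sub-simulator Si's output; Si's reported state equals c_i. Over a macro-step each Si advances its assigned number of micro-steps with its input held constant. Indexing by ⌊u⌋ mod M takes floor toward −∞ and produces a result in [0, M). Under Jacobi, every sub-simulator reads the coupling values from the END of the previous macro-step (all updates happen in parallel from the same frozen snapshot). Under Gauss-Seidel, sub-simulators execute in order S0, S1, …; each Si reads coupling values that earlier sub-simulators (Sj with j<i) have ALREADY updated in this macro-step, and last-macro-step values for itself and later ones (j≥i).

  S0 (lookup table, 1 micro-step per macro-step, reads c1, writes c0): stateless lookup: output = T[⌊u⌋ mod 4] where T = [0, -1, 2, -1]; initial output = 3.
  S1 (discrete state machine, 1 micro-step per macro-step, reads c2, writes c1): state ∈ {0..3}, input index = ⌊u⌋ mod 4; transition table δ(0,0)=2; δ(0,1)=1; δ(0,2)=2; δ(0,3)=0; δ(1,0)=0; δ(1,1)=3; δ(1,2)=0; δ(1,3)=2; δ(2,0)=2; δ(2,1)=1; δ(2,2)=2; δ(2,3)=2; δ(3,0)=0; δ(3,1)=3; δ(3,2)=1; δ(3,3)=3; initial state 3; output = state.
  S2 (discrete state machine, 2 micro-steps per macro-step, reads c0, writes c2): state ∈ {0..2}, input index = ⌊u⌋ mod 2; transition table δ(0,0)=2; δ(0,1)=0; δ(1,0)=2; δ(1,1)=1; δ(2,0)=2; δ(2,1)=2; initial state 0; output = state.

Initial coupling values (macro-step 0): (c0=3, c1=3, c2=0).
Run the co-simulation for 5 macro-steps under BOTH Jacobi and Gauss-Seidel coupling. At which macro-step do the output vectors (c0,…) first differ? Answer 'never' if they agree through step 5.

first divergence at macro-step: 2

[Jacobi] macro 1: S0 reads c1=3 → after 1×micro: -1; S1 reads c2=0 → after 1×micro: 0; S2 reads c0=3 → after 2×micro: 0 ⇒ (c0=-1, c1=0, c2=0)
[Jacobi] macro 2: S0 reads c1=0 → after 1×micro: 0; S1 reads c2=0 → after 1×micro: 2; S2 reads c0=-1 → after 2×micro: 0 ⇒ (c0=0, c1=2, c2=0)
[Jacobi] macro 3: S0 reads c1=2 → after 1×micro: 2; S1 reads c2=0 → after 1×micro: 2; S2 reads c0=0 → after 2×micro: 2 ⇒ (c0=2, c1=2, c2=2)
[Jacobi] macro 4: S0 reads c1=2 → after 1×micro: 2; S1 reads c2=2 → after 1×micro: 2; S2 reads c0=2 → after 2×micro: 2 ⇒ (c0=2, c1=2, c2=2)
[Jacobi] macro 5: S0 reads c1=2 → after 1×micro: 2; S1 reads c2=2 → after 1×micro: 2; S2 reads c0=2 → after 2×micro: 2 ⇒ (c0=2, c1=2, c2=2)
[Gauss-Seidel] macro 1: S0 reads c1=3 → after 1×micro: -1; S1 reads c2=0 → after 1×micro: 0; S2 reads c0=-1 → after 2×micro: 0 ⇒ (c0=-1, c1=0, c2=0)
[Gauss-Seidel] macro 2: S0 reads c1=0 → after 1×micro: 0; S1 reads c2=0 → after 1×micro: 2; S2 reads c0=0 → after 2×micro: 2 ⇒ (c0=0, c1=2, c2=2)
[Gauss-Seidel] macro 3: S0 reads c1=2 → after 1×micro: 2; S1 reads c2=2 → after 1×micro: 2; S2 reads c0=2 → after 2×micro: 2 ⇒ (c0=2, c1=2, c2=2)
[Gauss-Seidel] macro 4: S0 reads c1=2 → after 1×micro: 2; S1 reads c2=2 → after 1×micro: 2; S2 reads c0=2 → after 2×micro: 2 ⇒ (c0=2, c1=2, c2=2)
[Gauss-Seidel] macro 5: S0 reads c1=2 → after 1×micro: 2; S1 reads c2=2 → after 1×micro: 2; S2 reads c0=2 → after 2×micro: 2 ⇒ (c0=2, c1=2, c2=2)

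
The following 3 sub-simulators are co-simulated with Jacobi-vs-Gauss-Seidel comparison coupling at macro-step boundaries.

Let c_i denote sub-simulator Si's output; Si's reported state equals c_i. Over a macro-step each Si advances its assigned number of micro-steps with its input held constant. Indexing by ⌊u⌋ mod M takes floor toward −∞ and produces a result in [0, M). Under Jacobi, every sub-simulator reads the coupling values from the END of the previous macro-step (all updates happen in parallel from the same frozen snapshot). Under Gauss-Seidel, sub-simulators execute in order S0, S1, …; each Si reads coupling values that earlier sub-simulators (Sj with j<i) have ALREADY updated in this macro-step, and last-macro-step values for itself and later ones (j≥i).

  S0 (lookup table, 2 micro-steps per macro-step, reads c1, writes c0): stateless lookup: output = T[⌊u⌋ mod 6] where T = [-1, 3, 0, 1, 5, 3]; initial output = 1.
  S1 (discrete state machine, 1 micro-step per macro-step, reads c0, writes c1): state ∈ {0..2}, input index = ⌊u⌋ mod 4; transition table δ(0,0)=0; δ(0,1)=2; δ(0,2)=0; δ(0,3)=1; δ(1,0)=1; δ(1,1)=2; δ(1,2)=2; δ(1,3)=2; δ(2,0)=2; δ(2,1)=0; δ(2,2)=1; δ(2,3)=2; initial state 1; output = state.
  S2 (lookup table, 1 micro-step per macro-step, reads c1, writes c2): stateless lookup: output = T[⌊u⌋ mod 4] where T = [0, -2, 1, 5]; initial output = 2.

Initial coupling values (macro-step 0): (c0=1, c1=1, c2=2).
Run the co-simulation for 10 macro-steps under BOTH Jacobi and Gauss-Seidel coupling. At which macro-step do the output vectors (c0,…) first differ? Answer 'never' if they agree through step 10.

[Jacobi] macro 1: S0 reads c1=1 → after 2×micro: 3; S1 reads c0=1 → after 1×micro: 2; S2 reads c1=1 → after 1×micro: -2 ⇒ (c0=3, c1=2, c2=-2)
[Jacobi] macro 2: S0 reads c1=2 → after 2×micro: 0; S1 reads c0=3 → after 1×micro: 2; S2 reads c1=2 → after 1×micro: 1 ⇒ (c0=0, c1=2, c2=1)
[Jacobi] macro 3: S0 reads c1=2 → after 2×micro: 0; S1 reads c0=0 → after 1×micro: 2; S2 reads c1=2 → after 1×micro: 1 ⇒ (c0=0, c1=2, c2=1)
[Jacobi] macro 4: S0 reads c1=2 → after 2×micro: 0; S1 reads c0=0 → after 1×micro: 2; S2 reads c1=2 → after 1×micro: 1 ⇒ (c0=0, c1=2, c2=1)
[Jacobi] macro 5: S0 reads c1=2 → after 2×micro: 0; S1 reads c0=0 → after 1×micro: 2; S2 reads c1=2 → after 1×micro: 1 ⇒ (c0=0, c1=2, c2=1)
[Jacobi] macro 6: S0 reads c1=2 → after 2×micro: 0; S1 reads c0=0 → after 1×micro: 2; S2 reads c1=2 → after 1×micro: 1 ⇒ (c0=0, c1=2, c2=1)
[Jacobi] macro 7: S0 reads c1=2 → after 2×micro: 0; S1 reads c0=0 → after 1×micro: 2; S2 reads c1=2 → after 1×micro: 1 ⇒ (c0=0, c1=2, c2=1)
[Jacobi] macro 8: S0 reads c1=2 → after 2×micro: 0; S1 reads c0=0 → after 1×micro: 2; S2 reads c1=2 → after 1×micro: 1 ⇒ (c0=0, c1=2, c2=1)
[Jacobi] macro 9: S0 reads c1=2 → after 2×micro: 0; S1 reads c0=0 → after 1×micro: 2; S2 reads c1=2 → after 1×micro: 1 ⇒ (c0=0, c1=2, c2=1)
[Jacobi] macro 10: S0 reads c1=2 → after 2×micro: 0; S1 reads c0=0 → after 1×micro: 2; S2 reads c1=2 → after 1×micro: 1 ⇒ (c0=0, c1=2, c2=1)
[Gauss-Seidel] macro 1: S0 reads c1=1 → after 2×micro: 3; S1 reads c0=3 → after 1×micro: 2; S2 reads c1=2 → after 1×micro: 1 ⇒ (c0=3, c1=2, c2=1)
[Gauss-Seidel] macro 2: S0 reads c1=2 → after 2×micro: 0; S1 reads c0=0 → after 1×micro: 2; S2 reads c1=2 → after 1×micro: 1 ⇒ (c0=0, c1=2, c2=1)
[Gauss-Seidel] macro 3: S0 reads c1=2 → after 2×micro: 0; S1 reads c0=0 → after 1×micro: 2; S2 reads c1=2 → after 1×micro: 1 ⇒ (c0=0, c1=2, c2=1)
[Gauss-Seidel] macro 4: S0 reads c1=2 → after 2×micro: 0; S1 reads c0=0 → after 1×micro: 2; S2 reads c1=2 → after 1×micro: 1 ⇒ (c0=0, c1=2, c2=1)
[Gauss-Seidel] macro 5: S0 reads c1=2 → after 2×micro: 0; S1 reads c0=0 → after 1×micro: 2; S2 reads c1=2 → after 1×micro: 1 ⇒ (c0=0, c1=2, c2=1)
[Gauss-Seidel] macro 6: S0 reads c1=2 → after 2×micro: 0; S1 reads c0=0 → after 1×micro: 2; S2 reads c1=2 → after 1×micro: 1 ⇒ (c0=0, c1=2, c2=1)
[Gauss-Seidel] macro 7: S0 reads c1=2 → after 2×micro: 0; S1 reads c0=0 → after 1×micro: 2; S2 reads c1=2 → after 1×micro: 1 ⇒ (c0=0, c1=2, c2=1)
[Gauss-Seidel] macro 8: S0 reads c1=2 → after 2×micro: 0; S1 reads c0=0 → after 1×micro: 2; S2 reads c1=2 → after 1×micro: 1 ⇒ (c0=0, c1=2, c2=1)
[Gauss-Seidel] macro 9: S0 reads c1=2 → after 2×micro: 0; S1 reads c0=0 → after 1×micro: 2; S2 reads c1=2 → after 1×micro: 1 ⇒ (c0=0, c1=2, c2=1)
[Gauss-Seidel] macro 10: S0 reads c1=2 → after 2×micro: 0; S1 reads c0=0 → after 1×micro: 2; S2 reads c1=2 → after 1×micro: 1 ⇒ (c0=0, c1=2, c2=1)

first divergence at macro-step: 1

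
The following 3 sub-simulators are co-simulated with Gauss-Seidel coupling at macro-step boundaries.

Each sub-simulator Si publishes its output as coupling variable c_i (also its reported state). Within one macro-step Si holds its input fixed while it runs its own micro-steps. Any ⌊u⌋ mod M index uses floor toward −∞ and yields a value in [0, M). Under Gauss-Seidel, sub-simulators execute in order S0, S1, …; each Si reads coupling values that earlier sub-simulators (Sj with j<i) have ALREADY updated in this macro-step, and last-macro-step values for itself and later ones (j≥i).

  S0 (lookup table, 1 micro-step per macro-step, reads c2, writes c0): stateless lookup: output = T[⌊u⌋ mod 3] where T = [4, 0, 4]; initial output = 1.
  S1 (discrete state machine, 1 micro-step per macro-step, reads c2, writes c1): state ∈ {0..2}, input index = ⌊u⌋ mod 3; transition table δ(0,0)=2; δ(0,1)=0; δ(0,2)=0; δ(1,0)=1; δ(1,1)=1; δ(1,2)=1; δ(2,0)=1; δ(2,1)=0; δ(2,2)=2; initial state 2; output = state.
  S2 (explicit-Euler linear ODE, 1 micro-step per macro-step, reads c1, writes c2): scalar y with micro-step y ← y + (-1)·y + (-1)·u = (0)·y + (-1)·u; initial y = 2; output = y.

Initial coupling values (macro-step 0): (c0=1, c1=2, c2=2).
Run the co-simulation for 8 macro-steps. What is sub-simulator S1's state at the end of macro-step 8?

S1 state at macro-step 8 = 0

macro 1: S0 reads c2=2 → after 1×micro: 4; S1 reads c2=2 → after 1×micro: 2; S2 reads c1=2 → after 1×micro: -2 ⇒ (c0=4, c1=2, c2=-2)
macro 2: S0 reads c2=-2 → after 1×micro: 0; S1 reads c2=-2 → after 1×micro: 0; S2 reads c1=0 → after 1×micro: 0 ⇒ (c0=0, c1=0, c2=0)
macro 3: S0 reads c2=0 → after 1×micro: 4; S1 reads c2=0 → after 1×micro: 2; S2 reads c1=2 → after 1×micro: -2 ⇒ (c0=4, c1=2, c2=-2)
macro 4: S0 reads c2=-2 → after 1×micro: 0; S1 reads c2=-2 → after 1×micro: 0; S2 reads c1=0 → after 1×micro: 0 ⇒ (c0=0, c1=0, c2=0)
macro 5: S0 reads c2=0 → after 1×micro: 4; S1 reads c2=0 → after 1×micro: 2; S2 reads c1=2 → after 1×micro: -2 ⇒ (c0=4, c1=2, c2=-2)
macro 6: S0 reads c2=-2 → after 1×micro: 0; S1 reads c2=-2 → after 1×micro: 0; S2 reads c1=0 → after 1×micro: 0 ⇒ (c0=0, c1=0, c2=0)
macro 7: S0 reads c2=0 → after 1×micro: 4; S1 reads c2=0 → after 1×micro: 2; S2 reads c1=2 → after 1×micro: -2 ⇒ (c0=4, c1=2, c2=-2)
macro 8: S0 reads c2=-2 → after 1×micro: 0; S1 reads c2=-2 → after 1×micro: 0; S2 reads c1=0 → after 1×micro: 0 ⇒ (c0=0, c1=0, c2=0)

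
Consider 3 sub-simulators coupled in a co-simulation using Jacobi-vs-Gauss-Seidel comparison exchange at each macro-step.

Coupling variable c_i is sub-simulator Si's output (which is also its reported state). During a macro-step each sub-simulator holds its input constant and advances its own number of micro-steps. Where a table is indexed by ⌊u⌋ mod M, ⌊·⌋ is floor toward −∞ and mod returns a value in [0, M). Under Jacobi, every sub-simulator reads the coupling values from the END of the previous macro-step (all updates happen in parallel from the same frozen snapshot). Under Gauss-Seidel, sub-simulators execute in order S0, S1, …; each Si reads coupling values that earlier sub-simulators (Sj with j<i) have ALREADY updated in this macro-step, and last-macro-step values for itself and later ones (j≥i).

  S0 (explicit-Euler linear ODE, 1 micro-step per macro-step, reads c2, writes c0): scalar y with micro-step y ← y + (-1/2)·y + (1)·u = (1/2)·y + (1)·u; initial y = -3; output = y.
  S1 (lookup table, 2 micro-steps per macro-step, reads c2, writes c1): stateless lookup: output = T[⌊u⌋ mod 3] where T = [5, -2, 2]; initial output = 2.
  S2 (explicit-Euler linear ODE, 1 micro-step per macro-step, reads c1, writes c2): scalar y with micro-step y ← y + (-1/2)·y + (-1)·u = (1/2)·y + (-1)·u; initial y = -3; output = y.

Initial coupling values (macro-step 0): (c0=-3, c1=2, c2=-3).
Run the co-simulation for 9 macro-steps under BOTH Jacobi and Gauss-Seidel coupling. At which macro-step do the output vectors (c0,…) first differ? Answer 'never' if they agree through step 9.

first divergence at macro-step: 1

[Jacobi] macro 1: S0 reads c2=-3 → after 1×micro: -9/2; S1 reads c2=-3 → after 2×micro: 5; S2 reads c1=2 → after 1×micro: -7/2 ⇒ (c0=-9/2, c1=5, c2=-7/2)
[Jacobi] macro 2: S0 reads c2=-7/2 → after 1×micro: -23/4; S1 reads c2=-7/2 → after 2×micro: 2; S2 reads c1=5 → after 1×micro: -27/4 ⇒ (c0=-23/4, c1=2, c2=-27/4)
[Jacobi] macro 3: S0 reads c2=-27/4 → after 1×micro: -77/8; S1 reads c2=-27/4 → after 2×micro: 2; S2 reads c1=2 → after 1×micro: -43/8 ⇒ (c0=-77/8, c1=2, c2=-43/8)
[Jacobi] macro 4: S0 reads c2=-43/8 → after 1×micro: -163/16; S1 reads c2=-43/8 → after 2×micro: 5; S2 reads c1=2 → after 1×micro: -75/16 ⇒ (c0=-163/16, c1=5, c2=-75/16)
[Jacobi] macro 5: S0 reads c2=-75/16 → after 1×micro: -313/32; S1 reads c2=-75/16 → after 2×micro: -2; S2 reads c1=5 → after 1×micro: -235/32 ⇒ (c0=-313/32, c1=-2, c2=-235/32)
[Jacobi] macro 6: S0 reads c2=-235/32 → after 1×micro: -783/64; S1 reads c2=-235/32 → after 2×micro: -2; S2 reads c1=-2 → after 1×micro: -107/64 ⇒ (c0=-783/64, c1=-2, c2=-107/64)
[Jacobi] macro 7: S0 reads c2=-107/64 → after 1×micro: -997/128; S1 reads c2=-107/64 → after 2×micro: -2; S2 reads c1=-2 → after 1×micro: 149/128 ⇒ (c0=-997/128, c1=-2, c2=149/128)
[Jacobi] macro 8: S0 reads c2=149/128 → after 1×micro: -699/256; S1 reads c2=149/128 → after 2×micro: -2; S2 reads c1=-2 → after 1×micro: 661/256 ⇒ (c0=-699/256, c1=-2, c2=661/256)
[Jacobi] macro 9: S0 reads c2=661/256 → after 1×micro: 623/512; S1 reads c2=661/256 → after 2×micro: 2; S2 reads c1=-2 → after 1×micro: 1685/512 ⇒ (c0=623/512, c1=2, c2=1685/512)
[Gauss-Seidel] macro 1: S0 reads c2=-3 → after 1×micro: -9/2; S1 reads c2=-3 → after 2×micro: 5; S2 reads c1=5 → after 1×micro: -13/2 ⇒ (c0=-9/2, c1=5, c2=-13/2)
[Gauss-Seidel] macro 2: S0 reads c2=-13/2 → after 1×micro: -35/4; S1 reads c2=-13/2 → after 2×micro: 2; S2 reads c1=2 → after 1×micro: -21/4 ⇒ (c0=-35/4, c1=2, c2=-21/4)
[Gauss-Seidel] macro 3: S0 reads c2=-21/4 → after 1×micro: -77/8; S1 reads c2=-21/4 → after 2×micro: 5; S2 reads c1=5 → after 1×micro: -61/8 ⇒ (c0=-77/8, c1=5, c2=-61/8)
[Gauss-Seidel] macro 4: S0 reads c2=-61/8 → after 1×micro: -199/16; S1 reads c2=-61/8 → after 2×micro: -2; S2 reads c1=-2 → after 1×micro: -29/16 ⇒ (c0=-199/16, c1=-2, c2=-29/16)
[Gauss-Seidel] macro 5: S0 reads c2=-29/16 → after 1×micro: -257/32; S1 reads c2=-29/16 → after 2×micro: -2; S2 reads c1=-2 → after 1×micro: 35/32 ⇒ (c0=-257/32, c1=-2, c2=35/32)
[Gauss-Seidel] macro 6: S0 reads c2=35/32 → after 1×micro: -187/64; S1 reads c2=35/32 → after 2×micro: -2; S2 reads c1=-2 → after 1×micro: 163/64 ⇒ (c0=-187/64, c1=-2, c2=163/64)
[Gauss-Seidel] macro 7: S0 reads c2=163/64 → after 1×micro: 139/128; S1 reads c2=163/64 → after 2×micro: 2; S2 reads c1=2 → after 1×micro: -93/128 ⇒ (c0=139/128, c1=2, c2=-93/128)
[Gauss-Seidel] macro 8: S0 reads c2=-93/128 → after 1×micro: -47/256; S1 reads c2=-93/128 → after 2×micro: 2; S2 reads c1=2 → after 1×micro: -605/256 ⇒ (c0=-47/256, c1=2, c2=-605/256)
[Gauss-Seidel] macro 9: S0 reads c2=-605/256 → after 1×micro: -1257/512; S1 reads c2=-605/256 → after 2×micro: 5; S2 reads c1=5 → after 1×micro: -3165/512 ⇒ (c0=-1257/512, c1=5, c2=-3165/512)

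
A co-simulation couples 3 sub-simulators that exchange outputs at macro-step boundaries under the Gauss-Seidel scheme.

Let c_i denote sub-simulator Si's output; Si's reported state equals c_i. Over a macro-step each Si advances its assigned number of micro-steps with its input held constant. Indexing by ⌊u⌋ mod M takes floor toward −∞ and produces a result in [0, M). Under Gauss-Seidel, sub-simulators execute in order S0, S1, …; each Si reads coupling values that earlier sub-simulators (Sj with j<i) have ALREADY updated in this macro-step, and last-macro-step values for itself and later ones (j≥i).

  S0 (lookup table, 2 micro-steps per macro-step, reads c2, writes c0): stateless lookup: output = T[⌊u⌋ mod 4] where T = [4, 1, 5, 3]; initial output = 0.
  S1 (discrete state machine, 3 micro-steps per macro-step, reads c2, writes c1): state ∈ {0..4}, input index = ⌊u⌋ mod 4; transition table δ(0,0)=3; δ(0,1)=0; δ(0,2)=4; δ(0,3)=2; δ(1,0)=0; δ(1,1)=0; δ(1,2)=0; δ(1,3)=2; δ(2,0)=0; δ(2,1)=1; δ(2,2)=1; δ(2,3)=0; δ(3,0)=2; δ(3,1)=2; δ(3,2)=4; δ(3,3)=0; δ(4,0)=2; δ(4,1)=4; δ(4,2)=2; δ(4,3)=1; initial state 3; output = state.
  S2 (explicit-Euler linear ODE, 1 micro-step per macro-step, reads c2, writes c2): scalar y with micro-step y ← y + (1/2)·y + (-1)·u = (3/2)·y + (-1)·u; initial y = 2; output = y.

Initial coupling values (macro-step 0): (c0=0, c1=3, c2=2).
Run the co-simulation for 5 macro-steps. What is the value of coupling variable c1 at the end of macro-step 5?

c1 at macro-step 5 = 0

macro 1: S0 reads c2=2 → after 2×micro: 5; S1 reads c2=2 → after 3×micro: 1; S2 reads c2=2 → after 1×micro: 1 ⇒ (c0=5, c1=1, c2=1)
macro 2: S0 reads c2=1 → after 2×micro: 1; S1 reads c2=1 → after 3×micro: 0; S2 reads c2=1 → after 1×micro: 1/2 ⇒ (c0=1, c1=0, c2=1/2)
macro 3: S0 reads c2=1/2 → after 2×micro: 4; S1 reads c2=1/2 → after 3×micro: 0; S2 reads c2=1/2 → after 1×micro: 1/4 ⇒ (c0=4, c1=0, c2=1/4)
macro 4: S0 reads c2=1/4 → after 2×micro: 4; S1 reads c2=1/4 → after 3×micro: 0; S2 reads c2=1/4 → after 1×micro: 1/8 ⇒ (c0=4, c1=0, c2=1/8)
macro 5: S0 reads c2=1/8 → after 2×micro: 4; S1 reads c2=1/8 → after 3×micro: 0; S2 reads c2=1/8 → after 1×micro: 1/16 ⇒ (c0=4, c1=0, c2=1/16)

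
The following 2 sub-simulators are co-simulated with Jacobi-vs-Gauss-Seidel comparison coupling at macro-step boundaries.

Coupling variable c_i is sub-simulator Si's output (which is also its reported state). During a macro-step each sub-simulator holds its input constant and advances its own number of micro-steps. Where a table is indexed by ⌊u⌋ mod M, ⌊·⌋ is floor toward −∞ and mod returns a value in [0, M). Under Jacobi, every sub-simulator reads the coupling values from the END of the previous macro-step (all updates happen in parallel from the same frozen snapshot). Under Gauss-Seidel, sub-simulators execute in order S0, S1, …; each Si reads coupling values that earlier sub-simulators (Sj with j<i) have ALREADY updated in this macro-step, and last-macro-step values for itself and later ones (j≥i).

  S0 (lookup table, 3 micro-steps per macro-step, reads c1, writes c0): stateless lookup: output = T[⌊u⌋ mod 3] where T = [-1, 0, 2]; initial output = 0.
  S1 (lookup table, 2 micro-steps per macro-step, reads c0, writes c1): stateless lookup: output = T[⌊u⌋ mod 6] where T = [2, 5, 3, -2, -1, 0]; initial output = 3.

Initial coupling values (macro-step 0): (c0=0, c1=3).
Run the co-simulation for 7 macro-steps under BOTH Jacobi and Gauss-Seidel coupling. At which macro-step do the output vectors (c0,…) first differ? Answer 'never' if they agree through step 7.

first divergence at macro-step: 1

[Jacobi] macro 1: S0 reads c1=3 → after 3×micro: -1; S1 reads c0=0 → after 2×micro: 2 ⇒ (c0=-1, c1=2)
[Jacobi] macro 2: S0 reads c1=2 → after 3×micro: 2; S1 reads c0=-1 → after 2×micro: 0 ⇒ (c0=2, c1=0)
[Jacobi] macro 3: S0 reads c1=0 → after 3×micro: -1; S1 reads c0=2 → after 2×micro: 3 ⇒ (c0=-1, c1=3)
[Jacobi] macro 4: S0 reads c1=3 → after 3×micro: -1; S1 reads c0=-1 → after 2×micro: 0 ⇒ (c0=-1, c1=0)
[Jacobi] macro 5: S0 reads c1=0 → after 3×micro: -1; S1 reads c0=-1 → after 2×micro: 0 ⇒ (c0=-1, c1=0)
[Jacobi] macro 6: S0 reads c1=0 → after 3×micro: -1; S1 reads c0=-1 → after 2×micro: 0 ⇒ (c0=-1, c1=0)
[Jacobi] macro 7: S0 reads c1=0 → after 3×micro: -1; S1 reads c0=-1 → after 2×micro: 0 ⇒ (c0=-1, c1=0)
[Gauss-Seidel] macro 1: S0 reads c1=3 → after 3×micro: -1; S1 reads c0=-1 → after 2×micro: 0 ⇒ (c0=-1, c1=0)
[Gauss-Seidel] macro 2: S0 reads c1=0 → after 3×micro: -1; S1 reads c0=-1 → after 2×micro: 0 ⇒ (c0=-1, c1=0)
[Gauss-Seidel] macro 3: S0 reads c1=0 → after 3×micro: -1; S1 reads c0=-1 → after 2×micro: 0 ⇒ (c0=-1, c1=0)
[Gauss-Seidel] macro 4: S0 reads c1=0 → after 3×micro: -1; S1 reads c0=-1 → after 2×micro: 0 ⇒ (c0=-1, c1=0)
[Gauss-Seidel] macro 5: S0 reads c1=0 → after 3×micro: -1; S1 reads c0=-1 → after 2×micro: 0 ⇒ (c0=-1, c1=0)
[Gauss-Seidel] macro 6: S0 reads c1=0 → after 3×micro: -1; S1 reads c0=-1 → after 2×micro: 0 ⇒ (c0=-1, c1=0)
[Gauss-Seidel] macro 7: S0 reads c1=0 → after 3×micro: -1; S1 reads c0=-1 → after 2×micro: 0 ⇒ (c0=-1, c1=0)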